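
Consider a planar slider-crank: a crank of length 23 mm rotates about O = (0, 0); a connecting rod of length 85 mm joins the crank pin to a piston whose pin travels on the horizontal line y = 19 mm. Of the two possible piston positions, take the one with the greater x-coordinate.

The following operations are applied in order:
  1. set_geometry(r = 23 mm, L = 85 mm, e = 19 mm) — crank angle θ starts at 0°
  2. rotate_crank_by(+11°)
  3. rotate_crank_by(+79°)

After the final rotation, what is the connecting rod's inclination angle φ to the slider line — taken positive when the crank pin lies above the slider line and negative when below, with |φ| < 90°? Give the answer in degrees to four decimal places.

2.6973

set_geometry: r = 23 mm, L = 85 mm, e = 19 mm; θ ← 0°
rotate_crank_by(+11°): θ ← 0° +11° = 11°
rotate_crank_by(+79°): θ ← 11° +79° = 90°
crank pin P = (r cos θ, r sin θ) = (0.000000, 23.000000)
h = r sin θ − e = 23.000000 − 19 = 4.000000
sin φ = h / L = 4.000000 / 85 = 0.04705882
φ = arcsin(0.04705882) = 2.697268°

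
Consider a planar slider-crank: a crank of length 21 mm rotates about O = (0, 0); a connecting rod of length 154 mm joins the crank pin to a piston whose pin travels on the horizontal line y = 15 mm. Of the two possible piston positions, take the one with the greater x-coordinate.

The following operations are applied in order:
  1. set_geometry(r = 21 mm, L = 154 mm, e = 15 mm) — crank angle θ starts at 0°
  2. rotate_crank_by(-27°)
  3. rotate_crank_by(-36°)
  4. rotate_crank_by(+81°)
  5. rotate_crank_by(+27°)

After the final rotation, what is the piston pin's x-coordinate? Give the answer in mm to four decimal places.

168.8492

set_geometry: r = 21 mm, L = 154 mm, e = 15 mm; θ ← 0°
rotate_crank_by(-27°): θ ← 0° -27° = -27°
rotate_crank_by(-36°): θ ← -27° -36° = -63°
rotate_crank_by(+81°): θ ← -63° +81° = 18°
rotate_crank_by(+27°): θ ← 18° +27° = 45°
crank pin P = (r cos θ, r sin θ) = (14.849242, 14.849242)
h = r sin θ − e = 14.849242 − 15 = -0.150758
x = r cos θ + √(L² − h²) = 14.849242 + √(23716.0 − 0.0227) = 14.849242 + 153.999926 = 168.849169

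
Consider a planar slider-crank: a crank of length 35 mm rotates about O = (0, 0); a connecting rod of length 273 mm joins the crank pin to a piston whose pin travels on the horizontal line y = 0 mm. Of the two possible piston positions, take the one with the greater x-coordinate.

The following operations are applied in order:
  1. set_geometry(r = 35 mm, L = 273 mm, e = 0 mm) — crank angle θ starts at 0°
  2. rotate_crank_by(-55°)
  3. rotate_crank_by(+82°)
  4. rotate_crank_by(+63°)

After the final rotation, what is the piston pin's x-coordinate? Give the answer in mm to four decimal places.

set_geometry: r = 35 mm, L = 273 mm, e = 0 mm; θ ← 0°
rotate_crank_by(-55°): θ ← 0° -55° = -55°
rotate_crank_by(+82°): θ ← -55° +82° = 27°
rotate_crank_by(+63°): θ ← 27° +63° = 90°
crank pin P = (r cos θ, r sin θ) = (0.000000, 35.000000)
h = r sin θ − e = 35.000000 − 0 = 35.000000
x = r cos θ + √(L² − h²) = 0.000000 + √(74529.0 − 1225.0000) = 0.000000 + 270.747114 = 270.747114

270.7471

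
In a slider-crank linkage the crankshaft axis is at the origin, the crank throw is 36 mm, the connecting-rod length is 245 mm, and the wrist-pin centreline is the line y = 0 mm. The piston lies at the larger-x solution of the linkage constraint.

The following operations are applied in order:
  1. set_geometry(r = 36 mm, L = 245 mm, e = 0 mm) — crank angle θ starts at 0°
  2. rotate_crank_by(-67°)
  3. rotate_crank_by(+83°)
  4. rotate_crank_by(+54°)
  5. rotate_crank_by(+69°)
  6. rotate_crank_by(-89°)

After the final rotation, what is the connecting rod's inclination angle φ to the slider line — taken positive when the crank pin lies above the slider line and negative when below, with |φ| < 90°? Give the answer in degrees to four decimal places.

6.4630

set_geometry: r = 36 mm, L = 245 mm, e = 0 mm; θ ← 0°
rotate_crank_by(-67°): θ ← 0° -67° = -67°
rotate_crank_by(+83°): θ ← -67° +83° = 16°
rotate_crank_by(+54°): θ ← 16° +54° = 70°
rotate_crank_by(+69°): θ ← 70° +69° = 139°
rotate_crank_by(-89°): θ ← 139° -89° = 50°
crank pin P = (r cos θ, r sin θ) = (23.140354, 27.577600)
h = r sin θ − e = 27.577600 − 0 = 27.577600
sin φ = h / L = 27.577600 / 245 = 0.11256163
φ = arcsin(0.11256163) = 6.463004°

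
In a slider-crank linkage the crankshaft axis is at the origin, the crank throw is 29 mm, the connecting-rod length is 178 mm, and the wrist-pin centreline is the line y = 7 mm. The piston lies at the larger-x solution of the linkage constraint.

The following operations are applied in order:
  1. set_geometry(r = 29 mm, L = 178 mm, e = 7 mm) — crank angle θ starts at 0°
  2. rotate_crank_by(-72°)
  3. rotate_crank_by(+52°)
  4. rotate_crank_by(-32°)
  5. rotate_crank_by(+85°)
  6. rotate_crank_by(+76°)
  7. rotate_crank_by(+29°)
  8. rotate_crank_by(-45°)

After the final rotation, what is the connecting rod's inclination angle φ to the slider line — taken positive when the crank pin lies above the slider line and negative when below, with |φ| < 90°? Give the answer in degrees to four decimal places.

set_geometry: r = 29 mm, L = 178 mm, e = 7 mm; θ ← 0°
rotate_crank_by(-72°): θ ← 0° -72° = -72°
rotate_crank_by(+52°): θ ← -72° +52° = -20°
rotate_crank_by(-32°): θ ← -20° -32° = -52°
rotate_crank_by(+85°): θ ← -52° +85° = 33°
rotate_crank_by(+76°): θ ← 33° +76° = 109°
rotate_crank_by(+29°): θ ← 109° +29° = 138°
rotate_crank_by(-45°): θ ← 138° -45° = 93°
crank pin P = (r cos θ, r sin θ) = (-1.517743, 28.960257)
h = r sin θ − e = 28.960257 − 7 = 21.960257
sin φ = h / L = 21.960257 / 178 = 0.12337223
φ = arcsin(0.12337223) = 7.086764°

7.0868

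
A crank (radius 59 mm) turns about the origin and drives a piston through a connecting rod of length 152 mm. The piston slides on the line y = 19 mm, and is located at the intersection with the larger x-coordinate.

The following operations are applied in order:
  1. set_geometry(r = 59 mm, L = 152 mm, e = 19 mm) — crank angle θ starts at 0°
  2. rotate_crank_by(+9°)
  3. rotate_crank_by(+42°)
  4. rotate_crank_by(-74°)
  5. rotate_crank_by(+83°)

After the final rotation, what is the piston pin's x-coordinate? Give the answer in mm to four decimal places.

set_geometry: r = 59 mm, L = 152 mm, e = 19 mm; θ ← 0°
rotate_crank_by(+9°): θ ← 0° +9° = 9°
rotate_crank_by(+42°): θ ← 9° +42° = 51°
rotate_crank_by(-74°): θ ← 51° -74° = -23°
rotate_crank_by(+83°): θ ← -23° +83° = 60°
crank pin P = (r cos θ, r sin θ) = (29.500000, 51.095499)
h = r sin θ − e = 51.095499 − 19 = 32.095499
x = r cos θ + √(L² − h²) = 29.500000 + √(23104.0 − 1030.1210) = 29.500000 + 148.572807 = 178.072807

178.0728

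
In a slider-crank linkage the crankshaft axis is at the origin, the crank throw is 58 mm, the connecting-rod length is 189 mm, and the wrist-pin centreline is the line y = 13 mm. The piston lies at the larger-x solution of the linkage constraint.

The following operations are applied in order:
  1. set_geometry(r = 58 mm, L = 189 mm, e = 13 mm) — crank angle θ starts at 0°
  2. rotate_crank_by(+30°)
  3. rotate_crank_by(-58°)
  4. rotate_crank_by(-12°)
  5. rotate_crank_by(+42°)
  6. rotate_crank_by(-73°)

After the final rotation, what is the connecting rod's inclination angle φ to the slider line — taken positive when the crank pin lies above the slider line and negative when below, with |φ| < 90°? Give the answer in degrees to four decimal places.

-21.0352

set_geometry: r = 58 mm, L = 189 mm, e = 13 mm; θ ← 0°
rotate_crank_by(+30°): θ ← 0° +30° = 30°
rotate_crank_by(-58°): θ ← 30° -58° = -28°
rotate_crank_by(-12°): θ ← -28° -12° = -40°
rotate_crank_by(+42°): θ ← -40° +42° = 2°
rotate_crank_by(-73°): θ ← 2° -73° = -71°
crank pin P = (r cos θ, r sin θ) = (18.882953, -54.840077)
h = r sin θ − e = -54.840077 − 13 = -67.840077
sin φ = h / L = -67.840077 / 189 = -0.35894221
φ = arcsin(-0.35894221) = -21.035248°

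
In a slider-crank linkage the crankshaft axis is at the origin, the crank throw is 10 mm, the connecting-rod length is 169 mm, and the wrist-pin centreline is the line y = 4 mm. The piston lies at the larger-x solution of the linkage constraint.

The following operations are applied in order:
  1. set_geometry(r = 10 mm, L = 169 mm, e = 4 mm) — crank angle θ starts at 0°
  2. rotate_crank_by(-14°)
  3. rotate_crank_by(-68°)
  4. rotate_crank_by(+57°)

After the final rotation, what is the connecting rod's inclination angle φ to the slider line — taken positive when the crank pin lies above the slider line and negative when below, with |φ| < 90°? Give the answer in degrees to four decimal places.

-2.7900

set_geometry: r = 10 mm, L = 169 mm, e = 4 mm; θ ← 0°
rotate_crank_by(-14°): θ ← 0° -14° = -14°
rotate_crank_by(-68°): θ ← -14° -68° = -82°
rotate_crank_by(+57°): θ ← -82° +57° = -25°
crank pin P = (r cos θ, r sin θ) = (9.063078, -4.226183)
h = r sin θ − e = -4.226183 − 4 = -8.226183
sin φ = h / L = -8.226183 / 169 = -0.04867564
φ = arcsin(-0.04867564) = -2.790011°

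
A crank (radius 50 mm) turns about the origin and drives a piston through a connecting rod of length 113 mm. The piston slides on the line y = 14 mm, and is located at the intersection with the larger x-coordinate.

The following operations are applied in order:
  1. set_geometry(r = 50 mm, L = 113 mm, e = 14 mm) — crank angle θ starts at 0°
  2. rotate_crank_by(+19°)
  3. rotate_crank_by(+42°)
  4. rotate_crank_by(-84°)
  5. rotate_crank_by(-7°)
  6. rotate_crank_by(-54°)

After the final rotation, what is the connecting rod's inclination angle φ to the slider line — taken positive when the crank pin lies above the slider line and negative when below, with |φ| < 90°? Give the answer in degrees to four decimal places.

-34.3293

set_geometry: r = 50 mm, L = 113 mm, e = 14 mm; θ ← 0°
rotate_crank_by(+19°): θ ← 0° +19° = 19°
rotate_crank_by(+42°): θ ← 19° +42° = 61°
rotate_crank_by(-84°): θ ← 61° -84° = -23°
rotate_crank_by(-7°): θ ← -23° -7° = -30°
rotate_crank_by(-54°): θ ← -30° -54° = -84°
crank pin P = (r cos θ, r sin θ) = (5.226423, -49.726095)
h = r sin θ − e = -49.726095 − 14 = -63.726095
sin φ = h / L = -63.726095 / 113 = -0.56394774
φ = arcsin(-0.56394774) = -34.329252°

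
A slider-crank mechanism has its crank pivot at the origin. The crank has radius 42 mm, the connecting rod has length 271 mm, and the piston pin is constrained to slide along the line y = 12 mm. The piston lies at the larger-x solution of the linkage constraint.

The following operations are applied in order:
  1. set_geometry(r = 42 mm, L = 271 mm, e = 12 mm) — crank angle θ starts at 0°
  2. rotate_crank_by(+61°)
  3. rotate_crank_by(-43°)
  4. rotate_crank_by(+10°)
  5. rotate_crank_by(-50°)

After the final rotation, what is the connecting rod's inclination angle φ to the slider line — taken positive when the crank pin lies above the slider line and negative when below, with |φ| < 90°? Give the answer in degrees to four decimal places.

-5.8738

set_geometry: r = 42 mm, L = 271 mm, e = 12 mm; θ ← 0°
rotate_crank_by(+61°): θ ← 0° +61° = 61°
rotate_crank_by(-43°): θ ← 61° -43° = 18°
rotate_crank_by(+10°): θ ← 18° +10° = 28°
rotate_crank_by(-50°): θ ← 28° -50° = -22°
crank pin P = (r cos θ, r sin θ) = (38.941722, -15.733477)
h = r sin θ − e = -15.733477 − 12 = -27.733477
sin φ = h / L = -27.733477 / 271 = -0.10233755
φ = arcsin(-0.10233755) = -5.873793°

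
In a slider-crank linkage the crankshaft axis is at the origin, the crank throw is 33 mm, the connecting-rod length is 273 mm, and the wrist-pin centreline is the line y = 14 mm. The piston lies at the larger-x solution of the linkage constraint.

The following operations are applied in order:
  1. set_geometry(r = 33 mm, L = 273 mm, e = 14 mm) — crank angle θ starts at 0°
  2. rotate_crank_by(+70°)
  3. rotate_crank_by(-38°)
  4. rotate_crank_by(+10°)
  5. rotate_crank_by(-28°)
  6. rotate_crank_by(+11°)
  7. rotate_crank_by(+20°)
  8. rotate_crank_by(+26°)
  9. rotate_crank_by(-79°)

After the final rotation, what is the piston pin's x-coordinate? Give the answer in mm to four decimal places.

set_geometry: r = 33 mm, L = 273 mm, e = 14 mm; θ ← 0°
rotate_crank_by(+70°): θ ← 0° +70° = 70°
rotate_crank_by(-38°): θ ← 70° -38° = 32°
rotate_crank_by(+10°): θ ← 32° +10° = 42°
rotate_crank_by(-28°): θ ← 42° -28° = 14°
rotate_crank_by(+11°): θ ← 14° +11° = 25°
rotate_crank_by(+20°): θ ← 25° +20° = 45°
rotate_crank_by(+26°): θ ← 45° +26° = 71°
rotate_crank_by(-79°): θ ← 71° -79° = -8°
crank pin P = (r cos θ, r sin θ) = (32.678846, -4.592712)
h = r sin θ − e = -4.592712 − 14 = -18.592712
x = r cos θ + √(L² − h²) = 32.678846 + √(74529.0 − 345.6890) = 32.678846 + 272.366134 = 305.044980

305.0450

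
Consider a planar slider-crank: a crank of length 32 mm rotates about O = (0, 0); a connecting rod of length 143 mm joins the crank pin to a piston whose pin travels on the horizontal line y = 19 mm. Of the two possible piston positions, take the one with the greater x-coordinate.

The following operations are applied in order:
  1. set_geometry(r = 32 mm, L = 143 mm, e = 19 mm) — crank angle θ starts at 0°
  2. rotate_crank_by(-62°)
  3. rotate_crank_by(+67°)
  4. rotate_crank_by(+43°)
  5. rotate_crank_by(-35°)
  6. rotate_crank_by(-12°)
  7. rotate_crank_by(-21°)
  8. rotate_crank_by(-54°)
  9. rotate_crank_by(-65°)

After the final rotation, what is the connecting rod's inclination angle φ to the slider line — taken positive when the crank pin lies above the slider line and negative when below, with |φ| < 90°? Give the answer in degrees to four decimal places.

-16.2410

set_geometry: r = 32 mm, L = 143 mm, e = 19 mm; θ ← 0°
rotate_crank_by(-62°): θ ← 0° -62° = -62°
rotate_crank_by(+67°): θ ← -62° +67° = 5°
rotate_crank_by(+43°): θ ← 5° +43° = 48°
rotate_crank_by(-35°): θ ← 48° -35° = 13°
rotate_crank_by(-12°): θ ← 13° -12° = 1°
rotate_crank_by(-21°): θ ← 1° -21° = -20°
rotate_crank_by(-54°): θ ← -20° -54° = -74°
rotate_crank_by(-65°): θ ← -74° -65° = -139°
crank pin P = (r cos θ, r sin θ) = (-24.150707, -20.993889)
h = r sin θ − e = -20.993889 − 19 = -39.993889
sin φ = h / L = -39.993889 / 143 = -0.27967754
φ = arcsin(-0.27967754) = -16.240961°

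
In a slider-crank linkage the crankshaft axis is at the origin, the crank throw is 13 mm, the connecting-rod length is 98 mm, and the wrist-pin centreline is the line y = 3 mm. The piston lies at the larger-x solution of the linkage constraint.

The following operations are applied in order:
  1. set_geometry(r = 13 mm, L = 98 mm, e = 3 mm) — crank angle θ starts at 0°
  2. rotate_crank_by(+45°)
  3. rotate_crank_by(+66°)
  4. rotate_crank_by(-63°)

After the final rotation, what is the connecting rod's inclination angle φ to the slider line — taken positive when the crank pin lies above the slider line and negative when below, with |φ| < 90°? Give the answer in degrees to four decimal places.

3.8973

set_geometry: r = 13 mm, L = 98 mm, e = 3 mm; θ ← 0°
rotate_crank_by(+45°): θ ← 0° +45° = 45°
rotate_crank_by(+66°): θ ← 45° +66° = 111°
rotate_crank_by(-63°): θ ← 111° -63° = 48°
crank pin P = (r cos θ, r sin θ) = (8.698698, 9.660883)
h = r sin θ − e = 9.660883 − 3 = 6.660883
sin φ = h / L = 6.660883 / 98 = 0.06796819
φ = arcsin(0.06796819) = 3.897295°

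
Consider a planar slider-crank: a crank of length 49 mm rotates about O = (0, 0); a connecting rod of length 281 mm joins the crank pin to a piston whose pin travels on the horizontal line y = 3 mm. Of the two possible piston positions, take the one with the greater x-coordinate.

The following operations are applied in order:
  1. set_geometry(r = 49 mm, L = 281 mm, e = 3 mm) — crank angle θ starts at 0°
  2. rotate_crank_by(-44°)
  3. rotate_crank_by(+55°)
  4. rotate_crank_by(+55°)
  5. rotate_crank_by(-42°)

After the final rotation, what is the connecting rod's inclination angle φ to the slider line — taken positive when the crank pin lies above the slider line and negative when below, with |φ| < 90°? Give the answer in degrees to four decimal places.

3.4541

set_geometry: r = 49 mm, L = 281 mm, e = 3 mm; θ ← 0°
rotate_crank_by(-44°): θ ← 0° -44° = -44°
rotate_crank_by(+55°): θ ← -44° +55° = 11°
rotate_crank_by(+55°): θ ← 11° +55° = 66°
rotate_crank_by(-42°): θ ← 66° -42° = 24°
crank pin P = (r cos θ, r sin θ) = (44.763727, 19.930096)
h = r sin θ − e = 19.930096 − 3 = 16.930096
sin φ = h / L = 16.930096 / 281 = 0.06024945
φ = arcsin(0.06024945) = 3.454131°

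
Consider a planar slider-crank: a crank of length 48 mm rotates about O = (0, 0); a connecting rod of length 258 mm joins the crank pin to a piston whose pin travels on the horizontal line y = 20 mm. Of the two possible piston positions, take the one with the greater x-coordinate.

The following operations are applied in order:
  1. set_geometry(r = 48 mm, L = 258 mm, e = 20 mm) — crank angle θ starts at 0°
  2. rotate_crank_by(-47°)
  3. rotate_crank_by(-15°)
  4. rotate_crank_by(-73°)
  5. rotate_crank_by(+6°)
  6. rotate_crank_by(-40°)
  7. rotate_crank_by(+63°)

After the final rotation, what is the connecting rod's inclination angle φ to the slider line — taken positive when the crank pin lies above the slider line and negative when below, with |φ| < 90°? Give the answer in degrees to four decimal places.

-14.8541

set_geometry: r = 48 mm, L = 258 mm, e = 20 mm; θ ← 0°
rotate_crank_by(-47°): θ ← 0° -47° = -47°
rotate_crank_by(-15°): θ ← -47° -15° = -62°
rotate_crank_by(-73°): θ ← -62° -73° = -135°
rotate_crank_by(+6°): θ ← -135° +6° = -129°
rotate_crank_by(-40°): θ ← -129° -40° = -169°
rotate_crank_by(+63°): θ ← -169° +63° = -106°
crank pin P = (r cos θ, r sin θ) = (-13.230593, -46.140561)
h = r sin θ − e = -46.140561 − 20 = -66.140561
sin φ = h / L = -66.140561 / 258 = -0.25635877
φ = arcsin(-0.25635877) = -14.854113°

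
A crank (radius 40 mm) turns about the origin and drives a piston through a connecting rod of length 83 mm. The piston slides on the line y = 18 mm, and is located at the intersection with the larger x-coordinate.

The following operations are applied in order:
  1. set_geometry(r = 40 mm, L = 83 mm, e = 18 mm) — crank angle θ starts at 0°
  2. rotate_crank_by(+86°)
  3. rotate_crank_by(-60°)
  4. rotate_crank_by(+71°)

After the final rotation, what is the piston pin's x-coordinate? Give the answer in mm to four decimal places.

set_geometry: r = 40 mm, L = 83 mm, e = 18 mm; θ ← 0°
rotate_crank_by(+86°): θ ← 0° +86° = 86°
rotate_crank_by(-60°): θ ← 86° -60° = 26°
rotate_crank_by(+71°): θ ← 26° +71° = 97°
crank pin P = (r cos θ, r sin θ) = (-4.874774, 39.701846)
h = r sin θ − e = 39.701846 − 18 = 21.701846
x = r cos θ + √(L² − h²) = -4.874774 + √(6889.0 − 470.9701) = -4.874774 + 80.112607 = 75.237834

75.2378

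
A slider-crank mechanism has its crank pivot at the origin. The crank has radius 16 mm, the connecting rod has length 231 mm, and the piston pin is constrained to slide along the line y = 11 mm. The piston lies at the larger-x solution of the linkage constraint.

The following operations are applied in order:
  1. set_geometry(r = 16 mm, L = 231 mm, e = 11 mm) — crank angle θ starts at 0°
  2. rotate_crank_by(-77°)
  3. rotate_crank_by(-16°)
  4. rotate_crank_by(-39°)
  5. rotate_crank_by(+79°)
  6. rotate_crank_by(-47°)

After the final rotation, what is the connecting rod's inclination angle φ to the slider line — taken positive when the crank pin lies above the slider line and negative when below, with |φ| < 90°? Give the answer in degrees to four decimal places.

set_geometry: r = 16 mm, L = 231 mm, e = 11 mm; θ ← 0°
rotate_crank_by(-77°): θ ← 0° -77° = -77°
rotate_crank_by(-16°): θ ← -77° -16° = -93°
rotate_crank_by(-39°): θ ← -93° -39° = -132°
rotate_crank_by(+79°): θ ← -132° +79° = -53°
rotate_crank_by(-47°): θ ← -53° -47° = -100°
crank pin P = (r cos θ, r sin θ) = (-2.778371, -15.756924)
h = r sin θ − e = -15.756924 − 11 = -26.756924
sin φ = h / L = -26.756924 / 231 = -0.11583084
φ = arcsin(-0.11583084) = -6.651549°

-6.6515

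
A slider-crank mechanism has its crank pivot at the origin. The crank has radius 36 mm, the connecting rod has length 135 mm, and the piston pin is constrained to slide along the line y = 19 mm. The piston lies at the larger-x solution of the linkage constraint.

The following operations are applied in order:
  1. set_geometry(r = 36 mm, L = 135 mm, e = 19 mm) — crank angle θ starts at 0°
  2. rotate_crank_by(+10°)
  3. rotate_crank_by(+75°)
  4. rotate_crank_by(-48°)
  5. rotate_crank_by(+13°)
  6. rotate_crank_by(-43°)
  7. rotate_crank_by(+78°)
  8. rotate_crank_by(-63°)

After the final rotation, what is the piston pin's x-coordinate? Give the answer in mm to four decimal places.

168.2660

set_geometry: r = 36 mm, L = 135 mm, e = 19 mm; θ ← 0°
rotate_crank_by(+10°): θ ← 0° +10° = 10°
rotate_crank_by(+75°): θ ← 10° +75° = 85°
rotate_crank_by(-48°): θ ← 85° -48° = 37°
rotate_crank_by(+13°): θ ← 37° +13° = 50°
rotate_crank_by(-43°): θ ← 50° -43° = 7°
rotate_crank_by(+78°): θ ← 7° +78° = 85°
rotate_crank_by(-63°): θ ← 85° -63° = 22°
crank pin P = (r cos θ, r sin θ) = (33.378619, 13.485837)
h = r sin θ − e = 13.485837 − 19 = -5.514163
x = r cos θ + √(L² − h²) = 33.378619 + √(18225.0 − 30.4060) = 33.378619 + 134.887338 = 168.265957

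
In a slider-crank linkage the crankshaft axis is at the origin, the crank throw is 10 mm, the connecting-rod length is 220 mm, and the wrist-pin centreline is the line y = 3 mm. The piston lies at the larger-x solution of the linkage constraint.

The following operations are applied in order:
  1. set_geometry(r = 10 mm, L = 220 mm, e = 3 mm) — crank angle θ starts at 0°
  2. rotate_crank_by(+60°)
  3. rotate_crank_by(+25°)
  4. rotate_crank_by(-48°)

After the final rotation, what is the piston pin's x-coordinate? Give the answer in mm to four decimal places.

set_geometry: r = 10 mm, L = 220 mm, e = 3 mm; θ ← 0°
rotate_crank_by(+60°): θ ← 0° +60° = 60°
rotate_crank_by(+25°): θ ← 60° +25° = 85°
rotate_crank_by(-48°): θ ← 85° -48° = 37°
crank pin P = (r cos θ, r sin θ) = (7.986355, 6.018150)
h = r sin θ − e = 6.018150 − 3 = 3.018150
x = r cos θ + √(L² − h²) = 7.986355 + √(48400.0 − 9.1092) = 7.986355 + 219.979296 = 227.965651

227.9657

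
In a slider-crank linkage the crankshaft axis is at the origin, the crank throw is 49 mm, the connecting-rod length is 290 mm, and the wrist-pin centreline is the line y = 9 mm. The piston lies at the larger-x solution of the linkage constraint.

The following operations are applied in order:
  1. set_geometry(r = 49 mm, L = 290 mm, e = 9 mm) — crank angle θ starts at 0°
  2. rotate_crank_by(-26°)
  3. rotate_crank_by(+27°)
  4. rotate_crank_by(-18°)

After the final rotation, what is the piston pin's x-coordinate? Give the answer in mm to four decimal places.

set_geometry: r = 49 mm, L = 290 mm, e = 9 mm; θ ← 0°
rotate_crank_by(-26°): θ ← 0° -26° = -26°
rotate_crank_by(+27°): θ ← -26° +27° = 1°
rotate_crank_by(-18°): θ ← 1° -18° = -17°
crank pin P = (r cos θ, r sin θ) = (46.858933, -14.326214)
h = r sin θ − e = -14.326214 − 9 = -23.326214
x = r cos θ + √(L² − h²) = 46.858933 + √(84100.0 − 544.1122) = 46.858933 + 289.060353 = 335.919286

335.9193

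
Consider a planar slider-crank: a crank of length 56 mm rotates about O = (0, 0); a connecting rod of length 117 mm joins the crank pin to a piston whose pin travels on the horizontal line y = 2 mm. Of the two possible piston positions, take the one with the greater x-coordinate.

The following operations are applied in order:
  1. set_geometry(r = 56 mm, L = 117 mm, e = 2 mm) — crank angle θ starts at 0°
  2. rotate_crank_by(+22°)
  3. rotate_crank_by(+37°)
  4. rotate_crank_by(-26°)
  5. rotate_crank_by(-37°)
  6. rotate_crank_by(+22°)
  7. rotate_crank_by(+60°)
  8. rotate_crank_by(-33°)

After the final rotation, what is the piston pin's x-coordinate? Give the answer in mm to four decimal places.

150.3923

set_geometry: r = 56 mm, L = 117 mm, e = 2 mm; θ ← 0°
rotate_crank_by(+22°): θ ← 0° +22° = 22°
rotate_crank_by(+37°): θ ← 22° +37° = 59°
rotate_crank_by(-26°): θ ← 59° -26° = 33°
rotate_crank_by(-37°): θ ← 33° -37° = -4°
rotate_crank_by(+22°): θ ← -4° +22° = 18°
rotate_crank_by(+60°): θ ← 18° +60° = 78°
rotate_crank_by(-33°): θ ← 78° -33° = 45°
crank pin P = (r cos θ, r sin θ) = (39.597980, 39.597980)
h = r sin θ − e = 39.597980 − 2 = 37.597980
x = r cos θ + √(L² − h²) = 39.597980 + √(13689.0 − 1413.6081) = 39.597980 + 110.794368 = 150.392347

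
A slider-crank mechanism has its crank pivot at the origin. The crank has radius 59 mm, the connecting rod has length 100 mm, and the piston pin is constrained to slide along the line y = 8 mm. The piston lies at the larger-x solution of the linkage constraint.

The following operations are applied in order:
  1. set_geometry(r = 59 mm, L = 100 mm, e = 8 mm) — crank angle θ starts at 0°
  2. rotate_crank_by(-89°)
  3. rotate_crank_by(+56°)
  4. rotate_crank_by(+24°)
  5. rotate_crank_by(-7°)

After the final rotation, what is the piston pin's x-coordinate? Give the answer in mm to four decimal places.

153.7264

set_geometry: r = 59 mm, L = 100 mm, e = 8 mm; θ ← 0°
rotate_crank_by(-89°): θ ← 0° -89° = -89°
rotate_crank_by(+56°): θ ← -89° +56° = -33°
rotate_crank_by(+24°): θ ← -33° +24° = -9°
rotate_crank_by(-7°): θ ← -9° -7° = -16°
crank pin P = (r cos θ, r sin θ) = (56.714440, -16.262604)
h = r sin θ − e = -16.262604 − 8 = -24.262604
x = r cos θ + √(L² − h²) = 56.714440 + √(10000.0 − 588.6740) = 56.714440 + 97.011989 = 153.726429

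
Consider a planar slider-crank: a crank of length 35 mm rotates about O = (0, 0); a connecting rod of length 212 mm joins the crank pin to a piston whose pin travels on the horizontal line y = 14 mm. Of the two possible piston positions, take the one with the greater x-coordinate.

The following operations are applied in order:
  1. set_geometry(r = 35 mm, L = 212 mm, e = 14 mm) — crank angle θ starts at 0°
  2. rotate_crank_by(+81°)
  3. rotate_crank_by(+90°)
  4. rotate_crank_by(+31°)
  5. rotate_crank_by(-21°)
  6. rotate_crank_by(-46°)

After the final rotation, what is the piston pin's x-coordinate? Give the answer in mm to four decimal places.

set_geometry: r = 35 mm, L = 212 mm, e = 14 mm; θ ← 0°
rotate_crank_by(+81°): θ ← 0° +81° = 81°
rotate_crank_by(+90°): θ ← 81° +90° = 171°
rotate_crank_by(+31°): θ ← 171° +31° = 202°
rotate_crank_by(-21°): θ ← 202° -21° = 181°
rotate_crank_by(-46°): θ ← 181° -46° = 135°
crank pin P = (r cos θ, r sin θ) = (-24.748737, 24.748737)
h = r sin θ − e = 24.748737 − 14 = 10.748737
x = r cos θ + √(L² − h²) = -24.748737 + √(44944.0 − 115.5354) = -24.748737 + 211.727336 = 186.978598

186.9786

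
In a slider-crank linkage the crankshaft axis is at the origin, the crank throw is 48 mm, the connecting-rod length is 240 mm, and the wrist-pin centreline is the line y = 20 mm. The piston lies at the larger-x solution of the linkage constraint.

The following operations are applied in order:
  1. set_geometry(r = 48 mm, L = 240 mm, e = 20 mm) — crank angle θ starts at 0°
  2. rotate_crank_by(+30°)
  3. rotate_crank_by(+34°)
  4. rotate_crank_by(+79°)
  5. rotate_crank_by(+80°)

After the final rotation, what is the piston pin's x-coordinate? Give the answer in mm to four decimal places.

set_geometry: r = 48 mm, L = 240 mm, e = 20 mm; θ ← 0°
rotate_crank_by(+30°): θ ← 0° +30° = 30°
rotate_crank_by(+34°): θ ← 30° +34° = 64°
rotate_crank_by(+79°): θ ← 64° +79° = 143°
rotate_crank_by(+80°): θ ← 143° +80° = 223°
crank pin P = (r cos θ, r sin θ) = (-35.104978, -32.735921)
h = r sin θ − e = -32.735921 − 20 = -52.735921
x = r cos θ + √(L² − h²) = -35.104978 + √(57600.0 − 2781.0774) = -35.104978 + 234.134411 = 199.029434

199.0294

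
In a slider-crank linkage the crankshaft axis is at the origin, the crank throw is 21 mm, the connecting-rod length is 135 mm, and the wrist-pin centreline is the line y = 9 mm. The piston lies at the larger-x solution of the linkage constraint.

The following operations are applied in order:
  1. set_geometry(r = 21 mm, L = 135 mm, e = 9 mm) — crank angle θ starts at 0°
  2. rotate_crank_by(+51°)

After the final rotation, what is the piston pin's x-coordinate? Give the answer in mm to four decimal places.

set_geometry: r = 21 mm, L = 135 mm, e = 9 mm; θ ← 0°
rotate_crank_by(+51°): θ ← 0° +51° = 51°
crank pin P = (r cos θ, r sin θ) = (13.215728, 16.320065)
h = r sin θ − e = 16.320065 − 9 = 7.320065
x = r cos θ + √(L² − h²) = 13.215728 + √(18225.0 − 53.5834) = 13.215728 + 134.801397 = 148.017125

148.0171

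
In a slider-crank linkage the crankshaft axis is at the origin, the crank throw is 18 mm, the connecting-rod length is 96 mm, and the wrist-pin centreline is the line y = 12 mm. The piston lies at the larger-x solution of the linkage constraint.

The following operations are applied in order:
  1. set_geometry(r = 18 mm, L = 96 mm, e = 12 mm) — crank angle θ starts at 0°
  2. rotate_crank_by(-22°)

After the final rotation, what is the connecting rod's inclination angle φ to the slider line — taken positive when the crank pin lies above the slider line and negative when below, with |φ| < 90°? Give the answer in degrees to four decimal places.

set_geometry: r = 18 mm, L = 96 mm, e = 12 mm; θ ← 0°
rotate_crank_by(-22°): θ ← 0° -22° = -22°
crank pin P = (r cos θ, r sin θ) = (16.689309, -6.742919)
h = r sin θ − e = -6.742919 − 12 = -18.742919
sin φ = h / L = -18.742919 / 96 = -0.19523874
φ = arcsin(-0.19523874) = -11.258670°

-11.2587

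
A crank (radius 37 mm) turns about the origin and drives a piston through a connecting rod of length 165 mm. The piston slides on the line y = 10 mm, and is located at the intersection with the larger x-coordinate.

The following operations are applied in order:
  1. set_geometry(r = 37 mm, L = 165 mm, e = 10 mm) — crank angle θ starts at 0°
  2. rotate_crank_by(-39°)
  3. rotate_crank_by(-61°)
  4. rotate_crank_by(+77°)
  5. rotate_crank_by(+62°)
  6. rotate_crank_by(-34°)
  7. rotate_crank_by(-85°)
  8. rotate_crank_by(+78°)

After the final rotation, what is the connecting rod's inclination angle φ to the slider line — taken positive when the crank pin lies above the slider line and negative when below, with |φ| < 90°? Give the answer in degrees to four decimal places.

set_geometry: r = 37 mm, L = 165 mm, e = 10 mm; θ ← 0°
rotate_crank_by(-39°): θ ← 0° -39° = -39°
rotate_crank_by(-61°): θ ← -39° -61° = -100°
rotate_crank_by(+77°): θ ← -100° +77° = -23°
rotate_crank_by(+62°): θ ← -23° +62° = 39°
rotate_crank_by(-34°): θ ← 39° -34° = 5°
rotate_crank_by(-85°): θ ← 5° -85° = -80°
rotate_crank_by(+78°): θ ← -80° +78° = -2°
crank pin P = (r cos θ, r sin θ) = (36.977461, -1.291281)
h = r sin θ − e = -1.291281 − 10 = -11.291281
sin φ = h / L = -11.291281 / 165 = -0.06843201
φ = arcsin(-0.06843201) = -3.923932°

-3.9239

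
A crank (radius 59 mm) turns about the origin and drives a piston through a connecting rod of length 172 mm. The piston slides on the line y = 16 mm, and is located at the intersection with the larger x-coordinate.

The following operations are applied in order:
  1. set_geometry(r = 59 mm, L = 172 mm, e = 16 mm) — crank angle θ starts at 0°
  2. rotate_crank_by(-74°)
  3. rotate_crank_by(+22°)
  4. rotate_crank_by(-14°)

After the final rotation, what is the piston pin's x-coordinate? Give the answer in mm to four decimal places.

set_geometry: r = 59 mm, L = 172 mm, e = 16 mm; θ ← 0°
rotate_crank_by(-74°): θ ← 0° -74° = -74°
rotate_crank_by(+22°): θ ← -74° +22° = -52°
rotate_crank_by(-14°): θ ← -52° -14° = -66°
crank pin P = (r cos θ, r sin θ) = (23.997462, -53.899182)
h = r sin θ − e = -53.899182 − 16 = -69.899182
x = r cos θ + √(L² − h²) = 23.997462 + √(29584.0 − 4885.8956) = 23.997462 + 157.156305 = 181.153767

181.1538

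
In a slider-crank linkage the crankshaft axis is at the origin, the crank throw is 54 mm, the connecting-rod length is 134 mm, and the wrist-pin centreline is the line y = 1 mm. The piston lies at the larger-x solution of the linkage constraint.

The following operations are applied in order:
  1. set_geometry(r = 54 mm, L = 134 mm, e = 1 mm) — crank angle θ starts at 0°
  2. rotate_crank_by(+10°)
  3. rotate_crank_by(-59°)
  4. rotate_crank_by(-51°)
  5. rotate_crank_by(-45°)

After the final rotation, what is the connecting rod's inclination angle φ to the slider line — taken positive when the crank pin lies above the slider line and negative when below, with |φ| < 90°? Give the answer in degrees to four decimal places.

set_geometry: r = 54 mm, L = 134 mm, e = 1 mm; θ ← 0°
rotate_crank_by(+10°): θ ← 0° +10° = 10°
rotate_crank_by(-59°): θ ← 10° -59° = -49°
rotate_crank_by(-51°): θ ← -49° -51° = -100°
rotate_crank_by(-45°): θ ← -100° -45° = -145°
crank pin P = (r cos θ, r sin θ) = (-44.234210, -30.973128)
h = r sin θ − e = -30.973128 − 1 = -31.973128
sin φ = h / L = -31.973128 / 134 = -0.23860543
φ = arcsin(-0.23860543) = -13.804246°

-13.8042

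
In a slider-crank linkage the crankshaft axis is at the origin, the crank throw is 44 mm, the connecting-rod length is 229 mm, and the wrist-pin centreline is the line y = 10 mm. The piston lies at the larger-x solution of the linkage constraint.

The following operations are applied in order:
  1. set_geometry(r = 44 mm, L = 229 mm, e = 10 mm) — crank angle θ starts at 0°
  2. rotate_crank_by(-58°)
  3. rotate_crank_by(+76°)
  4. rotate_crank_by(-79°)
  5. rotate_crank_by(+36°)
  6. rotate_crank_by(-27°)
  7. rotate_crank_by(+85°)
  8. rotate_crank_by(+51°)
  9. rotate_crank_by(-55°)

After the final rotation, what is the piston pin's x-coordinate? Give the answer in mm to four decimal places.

267.2027

set_geometry: r = 44 mm, L = 229 mm, e = 10 mm; θ ← 0°
rotate_crank_by(-58°): θ ← 0° -58° = -58°
rotate_crank_by(+76°): θ ← -58° +76° = 18°
rotate_crank_by(-79°): θ ← 18° -79° = -61°
rotate_crank_by(+36°): θ ← -61° +36° = -25°
rotate_crank_by(-27°): θ ← -25° -27° = -52°
rotate_crank_by(+85°): θ ← -52° +85° = 33°
rotate_crank_by(+51°): θ ← 33° +51° = 84°
rotate_crank_by(-55°): θ ← 84° -55° = 29°
crank pin P = (r cos θ, r sin θ) = (38.483267, 21.331623)
h = r sin θ − e = 21.331623 − 10 = 11.331623
x = r cos θ + √(L² − h²) = 38.483267 + √(52441.0 − 128.4057) = 38.483267 + 228.719466 = 267.202734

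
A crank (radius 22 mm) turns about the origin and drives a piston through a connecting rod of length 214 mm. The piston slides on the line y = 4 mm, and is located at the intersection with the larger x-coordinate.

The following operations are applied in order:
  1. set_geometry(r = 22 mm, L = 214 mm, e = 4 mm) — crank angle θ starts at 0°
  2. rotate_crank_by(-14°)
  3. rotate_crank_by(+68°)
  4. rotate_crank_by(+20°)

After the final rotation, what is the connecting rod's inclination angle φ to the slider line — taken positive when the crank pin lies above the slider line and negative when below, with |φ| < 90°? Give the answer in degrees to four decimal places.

4.5960

set_geometry: r = 22 mm, L = 214 mm, e = 4 mm; θ ← 0°
rotate_crank_by(-14°): θ ← 0° -14° = -14°
rotate_crank_by(+68°): θ ← -14° +68° = 54°
rotate_crank_by(+20°): θ ← 54° +20° = 74°
crank pin P = (r cos θ, r sin θ) = (6.064022, 21.147757)
h = r sin θ − e = 21.147757 − 4 = 17.147757
sin φ = h / L = 17.147757 / 214 = 0.08012971
φ = arcsin(0.08012971) = 4.596021°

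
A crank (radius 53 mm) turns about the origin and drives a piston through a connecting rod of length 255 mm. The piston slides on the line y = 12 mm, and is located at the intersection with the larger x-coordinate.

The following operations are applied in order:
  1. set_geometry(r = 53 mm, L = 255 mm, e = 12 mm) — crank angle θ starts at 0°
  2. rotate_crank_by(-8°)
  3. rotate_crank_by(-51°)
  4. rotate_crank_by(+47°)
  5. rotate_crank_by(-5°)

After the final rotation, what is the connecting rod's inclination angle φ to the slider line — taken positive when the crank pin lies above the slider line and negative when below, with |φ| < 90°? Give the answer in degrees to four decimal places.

-6.1900

set_geometry: r = 53 mm, L = 255 mm, e = 12 mm; θ ← 0°
rotate_crank_by(-8°): θ ← 0° -8° = -8°
rotate_crank_by(-51°): θ ← -8° -51° = -59°
rotate_crank_by(+47°): θ ← -59° +47° = -12°
rotate_crank_by(-5°): θ ← -12° -5° = -17°
crank pin P = (r cos θ, r sin θ) = (50.684152, -15.495700)
h = r sin θ − e = -15.495700 − 12 = -27.495700
sin φ = h / L = -27.495700 / 255 = -0.10782628
φ = arcsin(-0.10782628) = -6.190025°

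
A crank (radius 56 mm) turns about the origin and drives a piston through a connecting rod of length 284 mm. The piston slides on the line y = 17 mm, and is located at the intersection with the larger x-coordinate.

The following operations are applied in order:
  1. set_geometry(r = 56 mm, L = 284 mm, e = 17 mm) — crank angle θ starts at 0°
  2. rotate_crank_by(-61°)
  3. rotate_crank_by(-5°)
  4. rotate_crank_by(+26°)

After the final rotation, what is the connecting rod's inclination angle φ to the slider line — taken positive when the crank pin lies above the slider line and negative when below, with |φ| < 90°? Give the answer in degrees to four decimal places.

set_geometry: r = 56 mm, L = 284 mm, e = 17 mm; θ ← 0°
rotate_crank_by(-61°): θ ← 0° -61° = -61°
rotate_crank_by(-5°): θ ← -61° -5° = -66°
rotate_crank_by(+26°): θ ← -66° +26° = -40°
crank pin P = (r cos θ, r sin θ) = (42.898489, -35.996106)
h = r sin θ − e = -35.996106 − 17 = -52.996106
sin φ = h / L = -52.996106 / 284 = -0.18660601
φ = arcsin(-0.18660601) = -10.754781°

-10.7548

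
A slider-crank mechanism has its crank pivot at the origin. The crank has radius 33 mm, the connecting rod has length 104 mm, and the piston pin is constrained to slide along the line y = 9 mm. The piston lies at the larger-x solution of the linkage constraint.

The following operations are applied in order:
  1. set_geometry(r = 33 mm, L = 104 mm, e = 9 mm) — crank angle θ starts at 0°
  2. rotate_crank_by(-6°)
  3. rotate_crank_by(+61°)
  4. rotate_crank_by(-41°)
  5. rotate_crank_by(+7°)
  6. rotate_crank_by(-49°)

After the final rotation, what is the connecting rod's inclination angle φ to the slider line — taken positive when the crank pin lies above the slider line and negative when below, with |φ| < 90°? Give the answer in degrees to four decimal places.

-13.6214

set_geometry: r = 33 mm, L = 104 mm, e = 9 mm; θ ← 0°
rotate_crank_by(-6°): θ ← 0° -6° = -6°
rotate_crank_by(+61°): θ ← -6° +61° = 55°
rotate_crank_by(-41°): θ ← 55° -41° = 14°
rotate_crank_by(+7°): θ ← 14° +7° = 21°
rotate_crank_by(-49°): θ ← 21° -49° = -28°
crank pin P = (r cos θ, r sin θ) = (29.137271, -15.492562)
h = r sin θ − e = -15.492562 − 9 = -24.492562
sin φ = h / L = -24.492562 / 104 = -0.23550540
φ = arcsin(-0.23550540) = -13.621416°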